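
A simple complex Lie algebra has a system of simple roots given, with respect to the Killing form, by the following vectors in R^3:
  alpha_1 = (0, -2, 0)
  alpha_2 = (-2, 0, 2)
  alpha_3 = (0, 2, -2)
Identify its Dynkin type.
B_3

Compute the Cartan integers a_ij = 2(alpha_i, alpha_j)/(alpha_j, alpha_j); the resulting 3x3 Cartan matrix is
[[2, 0, -1], [0, 2, -1], [-2, -1, 2]].
The roots have two lengths (squared-length ratio 2:1); the short ones are alpha_{1}. The associated Dynkin diagram is a chain of 3 nodes with a double edge at one end; the terminal node there is the unique short simple root (B_3), so the type is B_3 (the algebra so(7)).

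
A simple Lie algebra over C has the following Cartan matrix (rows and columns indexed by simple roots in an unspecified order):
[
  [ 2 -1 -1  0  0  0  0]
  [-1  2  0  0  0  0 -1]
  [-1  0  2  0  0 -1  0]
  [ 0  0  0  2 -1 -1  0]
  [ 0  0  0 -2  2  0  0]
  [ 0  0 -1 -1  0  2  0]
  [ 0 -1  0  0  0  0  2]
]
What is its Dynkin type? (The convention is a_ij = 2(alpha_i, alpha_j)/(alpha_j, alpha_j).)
C_7

The matrix has rank 7 with 2's on the diagonal. Reading the off-diagonal entries as Dynkin edges (a single edge where a_ij = a_ji = -1; a double or triple edge where a_ij * a_ji = 2 or 3), the diagram is a chain of 7 nodes with a double edge at one end; the terminal node there is the unique long simple root (C_7). One simple-root ordering that puts it in standard form is (alpha_7, alpha_2, alpha_1, alpha_3, alpha_6, alpha_4, alpha_5). So the algebra is type C_7, i.e. sp(14).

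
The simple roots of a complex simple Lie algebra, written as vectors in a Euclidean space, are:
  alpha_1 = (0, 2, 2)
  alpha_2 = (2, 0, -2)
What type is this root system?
Compute the Cartan integers a_ij = 2(alpha_i, alpha_j)/(alpha_j, alpha_j); the resulting 2x2 Cartan matrix is
[[2, -1], [-1, 2]].
All simple roots have the same length, so the diagram is simply laced. The associated Dynkin diagram is a chain of 2 nodes with single edges (A_2), so the type is A_2 (the algebra sl(3)).

A_2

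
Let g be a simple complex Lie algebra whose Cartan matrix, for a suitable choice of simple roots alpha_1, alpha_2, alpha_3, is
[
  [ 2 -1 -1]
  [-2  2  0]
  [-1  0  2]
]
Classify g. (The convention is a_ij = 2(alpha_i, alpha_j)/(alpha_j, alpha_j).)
C_3

The matrix has rank 3 with 2's on the diagonal. Reading the off-diagonal entries as Dynkin edges (a single edge where a_ij = a_ji = -1; a double or triple edge where a_ij * a_ji = 2 or 3), the diagram is a chain of 3 nodes with a double edge at one end; the terminal node there is the unique long simple root (C_3). One simple-root ordering that puts it in standard form is (alpha_3, alpha_1, alpha_2). So the algebra is type C_3, i.e. sp(6).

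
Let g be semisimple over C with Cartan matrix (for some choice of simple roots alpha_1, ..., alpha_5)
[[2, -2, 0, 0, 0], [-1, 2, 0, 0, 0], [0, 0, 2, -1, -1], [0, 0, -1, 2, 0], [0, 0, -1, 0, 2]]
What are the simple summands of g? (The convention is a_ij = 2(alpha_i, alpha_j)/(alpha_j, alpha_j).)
A3 ⊕ B2

The diagram associated to this matrix has two connected components: the simple roots {alpha_3, alpha_4, alpha_5} form a chain of 3 nodes with single edges (A_3), and {alpha_1, alpha_2} form a chain of 2 nodes with a double edge at one end; the terminal node there is the unique short simple root (B_2). A semisimple Lie algebra decomposes uniquely as the direct sum of simple ideals, one per connected component of its Dynkin diagram, so g ≅ A_3 ⊕ B_2 (dimension 15 + 10 = 25).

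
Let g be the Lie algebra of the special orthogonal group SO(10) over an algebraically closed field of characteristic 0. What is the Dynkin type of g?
type D_5

This is so(10) with 10 even, which has dimension 10(10-1)/2 = 45 and rank 10/2 = 5. In the classification of classical Lie algebras, the orthogonal algebra so(2n) in an even number of variables has type D_n; here n = 5, so the Dynkin diagram is a chain of 3 nodes with a fork of two nodes at one end (D_5). Hence the type is D_5.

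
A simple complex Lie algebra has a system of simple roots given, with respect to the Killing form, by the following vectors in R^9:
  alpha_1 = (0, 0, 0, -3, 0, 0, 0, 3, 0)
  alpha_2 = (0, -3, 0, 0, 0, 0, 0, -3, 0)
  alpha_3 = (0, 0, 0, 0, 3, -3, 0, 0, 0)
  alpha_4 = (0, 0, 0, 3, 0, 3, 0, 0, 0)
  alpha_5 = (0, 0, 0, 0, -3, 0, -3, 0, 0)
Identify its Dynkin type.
A5

Compute the Cartan integers a_ij = 2(alpha_i, alpha_j)/(alpha_j, alpha_j); the resulting 5x5 Cartan matrix is
[[2, -1, 0, -1, 0], [-1, 2, 0, 0, 0], [0, 0, 2, -1, -1], [-1, 0, -1, 2, 0], [0, 0, -1, 0, 2]].
All simple roots have the same length, so the diagram is simply laced. The associated Dynkin diagram is a chain of 5 nodes with single edges (A_5), so the type is A_5 (the algebra sl(6)).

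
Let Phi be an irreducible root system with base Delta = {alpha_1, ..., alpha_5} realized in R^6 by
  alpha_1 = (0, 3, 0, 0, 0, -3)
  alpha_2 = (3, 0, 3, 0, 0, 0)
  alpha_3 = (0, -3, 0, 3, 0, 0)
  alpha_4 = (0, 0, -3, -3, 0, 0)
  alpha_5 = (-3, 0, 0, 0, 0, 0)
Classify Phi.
type B_5

Compute the Cartan integers a_ij = 2(alpha_i, alpha_j)/(alpha_j, alpha_j); the resulting 5x5 Cartan matrix is
[[2, 0, -1, 0, 0], [0, 2, 0, -1, -2], [-1, 0, 2, -1, 0], [0, -1, -1, 2, 0], [0, -1, 0, 0, 2]].
The roots have two lengths (squared-length ratio 2:1); the short ones are alpha_{5}. The associated Dynkin diagram is a chain of 5 nodes with a double edge at one end; the terminal node there is the unique short simple root (B_5), so the type is B_5 (the algebra so(11)).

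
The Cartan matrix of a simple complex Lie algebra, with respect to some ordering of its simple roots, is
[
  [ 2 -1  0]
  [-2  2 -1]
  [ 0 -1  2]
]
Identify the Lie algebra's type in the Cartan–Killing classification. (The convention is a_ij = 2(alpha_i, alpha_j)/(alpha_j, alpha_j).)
The matrix has rank 3 with 2's on the diagonal. Reading the off-diagonal entries as Dynkin edges (a single edge where a_ij = a_ji = -1; a double or triple edge where a_ij * a_ji = 2 or 3), the diagram is a chain of 3 nodes with a double edge at one end; the terminal node there is the unique short simple root (B_3). One simple-root ordering that puts it in standard form is (alpha_3, alpha_2, alpha_1). So the algebra is type B_3, i.e. so(7).

B_3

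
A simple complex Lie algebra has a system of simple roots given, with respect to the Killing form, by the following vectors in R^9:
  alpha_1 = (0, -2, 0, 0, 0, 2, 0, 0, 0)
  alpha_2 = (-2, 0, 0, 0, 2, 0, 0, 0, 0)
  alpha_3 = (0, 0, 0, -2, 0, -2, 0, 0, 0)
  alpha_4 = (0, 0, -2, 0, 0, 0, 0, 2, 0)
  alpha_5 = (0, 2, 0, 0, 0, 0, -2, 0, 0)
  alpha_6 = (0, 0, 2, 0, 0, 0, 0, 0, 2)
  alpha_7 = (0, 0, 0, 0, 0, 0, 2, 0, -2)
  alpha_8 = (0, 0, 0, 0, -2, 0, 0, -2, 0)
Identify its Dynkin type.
Compute the Cartan integers a_ij = 2(alpha_i, alpha_j)/(alpha_j, alpha_j); the resulting 8x8 Cartan matrix is
[[2, 0, -1, 0, -1, 0, 0, 0], [0, 2, 0, 0, 0, 0, 0, -1], [-1, 0, 2, 0, 0, 0, 0, 0], [0, 0, 0, 2, 0, -1, 0, -1], [-1, 0, 0, 0, 2, 0, -1, 0], [0, 0, 0, -1, 0, 2, -1, 0], [0, 0, 0, 0, -1, -1, 2, 0], [0, -1, 0, -1, 0, 0, 0, 2]].
All simple roots have the same length, so the diagram is simply laced. The associated Dynkin diagram is a chain of 8 nodes with single edges (A_8), so the type is A_8 (the algebra sl(9)).

type A_8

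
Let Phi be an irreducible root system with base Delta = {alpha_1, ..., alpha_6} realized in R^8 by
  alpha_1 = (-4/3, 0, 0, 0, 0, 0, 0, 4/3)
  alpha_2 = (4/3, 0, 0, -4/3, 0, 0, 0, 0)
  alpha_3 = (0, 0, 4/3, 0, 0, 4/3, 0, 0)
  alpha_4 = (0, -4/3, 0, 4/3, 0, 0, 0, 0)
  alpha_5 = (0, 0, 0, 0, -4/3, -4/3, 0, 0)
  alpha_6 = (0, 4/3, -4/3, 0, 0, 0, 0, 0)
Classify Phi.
A_6

Compute the Cartan integers a_ij = 2(alpha_i, alpha_j)/(alpha_j, alpha_j); the resulting 6x6 Cartan matrix is
[[2, -1, 0, 0, 0, 0], [-1, 2, 0, -1, 0, 0], [0, 0, 2, 0, -1, -1], [0, -1, 0, 2, 0, -1], [0, 0, -1, 0, 2, 0], [0, 0, -1, -1, 0, 2]].
All simple roots have the same length, so the diagram is simply laced. The associated Dynkin diagram is a chain of 6 nodes with single edges (A_6), so the type is A_6 (the algebra sl(7)).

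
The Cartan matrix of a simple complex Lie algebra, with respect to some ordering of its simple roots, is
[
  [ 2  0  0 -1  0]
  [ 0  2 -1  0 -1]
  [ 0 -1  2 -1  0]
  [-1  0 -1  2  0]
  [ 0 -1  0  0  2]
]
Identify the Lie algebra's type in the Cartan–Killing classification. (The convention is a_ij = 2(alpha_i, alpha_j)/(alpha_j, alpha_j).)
type A_5

The matrix has rank 5 with 2's on the diagonal. Reading the off-diagonal entries as Dynkin edges (a single edge where a_ij = a_ji = -1; a double or triple edge where a_ij * a_ji = 2 or 3), the diagram is a chain of 5 nodes with single edges (A_5). One simple-root ordering that puts it in standard form is (alpha_5, alpha_2, alpha_3, alpha_4, alpha_1). So the algebra is type A_5, i.e. sl(6).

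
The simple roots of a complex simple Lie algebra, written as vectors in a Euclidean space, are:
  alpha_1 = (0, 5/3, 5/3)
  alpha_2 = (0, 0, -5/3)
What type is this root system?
type B_2

Compute the Cartan integers a_ij = 2(alpha_i, alpha_j)/(alpha_j, alpha_j); the resulting 2x2 Cartan matrix is
[[2, -2], [-1, 2]].
The roots have two lengths (squared-length ratio 2:1); the short ones are alpha_{2}. The associated Dynkin diagram is a chain of 2 nodes with a double edge at one end; the terminal node there is the unique short simple root (B_2), so the type is B_2 (the algebra so(5)).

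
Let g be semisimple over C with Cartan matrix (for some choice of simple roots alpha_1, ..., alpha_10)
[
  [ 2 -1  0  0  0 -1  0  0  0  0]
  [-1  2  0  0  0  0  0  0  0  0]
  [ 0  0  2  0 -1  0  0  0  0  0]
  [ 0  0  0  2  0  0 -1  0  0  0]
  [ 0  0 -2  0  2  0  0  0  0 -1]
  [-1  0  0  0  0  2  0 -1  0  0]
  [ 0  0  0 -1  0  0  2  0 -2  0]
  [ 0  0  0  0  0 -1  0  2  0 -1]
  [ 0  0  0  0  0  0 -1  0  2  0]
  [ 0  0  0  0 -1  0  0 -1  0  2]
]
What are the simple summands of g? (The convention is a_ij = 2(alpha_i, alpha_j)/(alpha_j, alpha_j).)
B3 + B7

The diagram associated to this matrix has two connected components: the simple roots {alpha_4, alpha_7, alpha_9} form a chain of 3 nodes with a double edge at one end; the terminal node there is the unique short simple root (B_3), and {alpha_1, alpha_2, alpha_3, alpha_5, alpha_6, alpha_8, alpha_10} form a chain of 7 nodes with a double edge at one end; the terminal node there is the unique short simple root (B_7). A semisimple Lie algebra decomposes uniquely as the direct sum of simple ideals, one per connected component of its Dynkin diagram, so g ≅ B_3 ⊕ B_7 (dimension 21 + 105 = 126).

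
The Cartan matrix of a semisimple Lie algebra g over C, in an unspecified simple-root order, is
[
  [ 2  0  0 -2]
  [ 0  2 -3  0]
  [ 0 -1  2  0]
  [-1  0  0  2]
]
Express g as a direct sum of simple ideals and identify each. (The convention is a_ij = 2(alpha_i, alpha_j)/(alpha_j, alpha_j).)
type B_2 ⊕ type G_2

The diagram associated to this matrix has two connected components: the simple roots {alpha_1, alpha_4} form a chain of 2 nodes with a double edge at one end; the terminal node there is the unique short simple root (B_2), and {alpha_2, alpha_3} form two nodes joined by a triple edge (G_2). A semisimple Lie algebra decomposes uniquely as the direct sum of simple ideals, one per connected component of its Dynkin diagram, so g ≅ B_2 ⊕ G_2 (dimension 10 + 14 = 24).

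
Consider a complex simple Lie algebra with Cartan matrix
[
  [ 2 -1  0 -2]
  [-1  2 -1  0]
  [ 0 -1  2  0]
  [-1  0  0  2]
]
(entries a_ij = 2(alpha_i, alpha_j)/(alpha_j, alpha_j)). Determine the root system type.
type B_4

The matrix has rank 4 with 2's on the diagonal. Reading the off-diagonal entries as Dynkin edges (a single edge where a_ij = a_ji = -1; a double or triple edge where a_ij * a_ji = 2 or 3), the diagram is a chain of 4 nodes with a double edge at one end; the terminal node there is the unique short simple root (B_4). One simple-root ordering that puts it in standard form is (alpha_3, alpha_2, alpha_1, alpha_4). So the algebra is type B_4, i.e. so(9).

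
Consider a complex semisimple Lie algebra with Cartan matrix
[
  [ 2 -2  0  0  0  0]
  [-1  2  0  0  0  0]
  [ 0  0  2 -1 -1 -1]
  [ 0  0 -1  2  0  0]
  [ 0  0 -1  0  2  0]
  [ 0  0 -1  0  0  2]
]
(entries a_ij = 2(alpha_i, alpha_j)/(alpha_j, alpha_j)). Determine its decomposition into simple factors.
B_2 + D_4

The diagram associated to this matrix has two connected components: the simple roots {alpha_1, alpha_2} form a chain of 2 nodes with a double edge at one end; the terminal node there is the unique short simple root (B_2), and {alpha_3, alpha_4, alpha_5, alpha_6} form a chain of 2 nodes with a fork of two nodes at one end (D_4). A semisimple Lie algebra decomposes uniquely as the direct sum of simple ideals, one per connected component of its Dynkin diagram, so g ≅ B_2 ⊕ D_4 (dimension 10 + 28 = 38).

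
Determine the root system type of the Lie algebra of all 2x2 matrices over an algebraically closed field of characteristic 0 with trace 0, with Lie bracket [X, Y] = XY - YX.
A_1 (sl(2))

This is sl(2), which has dimension 2^2 - 1 = 3 and rank 2 - 1 = 1 (a Cartan subalgebra is the diagonal traceless matrices). In the classification of classical Lie algebras, the special linear algebra sl(n+1) has type A_n; here n = 1, so the Dynkin diagram is a chain of 1 nodes with single edges (A_1). Hence the type is A_1.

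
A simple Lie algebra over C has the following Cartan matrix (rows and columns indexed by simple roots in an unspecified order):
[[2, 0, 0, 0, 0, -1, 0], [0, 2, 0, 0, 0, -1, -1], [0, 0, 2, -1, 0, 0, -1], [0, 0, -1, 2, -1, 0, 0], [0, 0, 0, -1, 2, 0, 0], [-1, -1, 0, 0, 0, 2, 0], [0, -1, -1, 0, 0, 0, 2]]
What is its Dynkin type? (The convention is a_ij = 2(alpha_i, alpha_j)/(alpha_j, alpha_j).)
A_7 (sl(8))

The matrix has rank 7 with 2's on the diagonal. Reading the off-diagonal entries as Dynkin edges (a single edge where a_ij = a_ji = -1; a double or triple edge where a_ij * a_ji = 2 or 3), the diagram is a chain of 7 nodes with single edges (A_7). One simple-root ordering that puts it in standard form is (alpha_5, alpha_4, alpha_3, alpha_7, alpha_2, alpha_6, alpha_1). So the algebra is type A_7, i.e. sl(8).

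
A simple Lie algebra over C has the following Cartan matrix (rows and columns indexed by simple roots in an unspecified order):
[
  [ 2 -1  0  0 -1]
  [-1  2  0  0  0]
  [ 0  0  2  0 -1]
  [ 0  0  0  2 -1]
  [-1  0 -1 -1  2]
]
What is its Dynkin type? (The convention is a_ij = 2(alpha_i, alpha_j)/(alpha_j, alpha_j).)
D5

The matrix has rank 5 with 2's on the diagonal. Reading the off-diagonal entries as Dynkin edges (a single edge where a_ij = a_ji = -1; a double or triple edge where a_ij * a_ji = 2 or 3), the diagram is a chain of 3 nodes with a fork of two nodes at one end (D_5). One simple-root ordering that puts it in standard form is (alpha_2, alpha_1, alpha_5, alpha_4, alpha_3). So the algebra is type D_5, i.e. so(10).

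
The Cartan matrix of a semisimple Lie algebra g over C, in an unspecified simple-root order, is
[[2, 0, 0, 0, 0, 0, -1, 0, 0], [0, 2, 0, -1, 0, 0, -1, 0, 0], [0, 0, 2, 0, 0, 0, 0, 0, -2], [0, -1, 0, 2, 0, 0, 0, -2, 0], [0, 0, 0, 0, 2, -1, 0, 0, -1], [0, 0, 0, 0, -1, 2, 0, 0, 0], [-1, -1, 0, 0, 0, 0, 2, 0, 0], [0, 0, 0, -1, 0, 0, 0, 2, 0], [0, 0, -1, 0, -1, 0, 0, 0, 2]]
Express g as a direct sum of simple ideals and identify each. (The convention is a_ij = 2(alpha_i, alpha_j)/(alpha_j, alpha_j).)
B_5 + C_4

The diagram associated to this matrix has two connected components: the simple roots {alpha_1, alpha_2, alpha_4, alpha_7, alpha_8} form a chain of 5 nodes with a double edge at one end; the terminal node there is the unique short simple root (B_5), and {alpha_3, alpha_5, alpha_6, alpha_9} form a chain of 4 nodes with a double edge at one end; the terminal node there is the unique long simple root (C_4). A semisimple Lie algebra decomposes uniquely as the direct sum of simple ideals, one per connected component of its Dynkin diagram, so g ≅ B_5 ⊕ C_4 (dimension 55 + 36 = 91).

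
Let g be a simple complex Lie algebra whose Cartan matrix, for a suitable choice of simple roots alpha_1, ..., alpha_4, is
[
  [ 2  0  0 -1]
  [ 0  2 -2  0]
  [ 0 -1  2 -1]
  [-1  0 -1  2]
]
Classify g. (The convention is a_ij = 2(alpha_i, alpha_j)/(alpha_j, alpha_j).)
The matrix has rank 4 with 2's on the diagonal. Reading the off-diagonal entries as Dynkin edges (a single edge where a_ij = a_ji = -1; a double or triple edge where a_ij * a_ji = 2 or 3), the diagram is a chain of 4 nodes with a double edge at one end; the terminal node there is the unique long simple root (C_4). One simple-root ordering that puts it in standard form is (alpha_1, alpha_4, alpha_3, alpha_2). So the algebra is type C_4, i.e. sp(8).

C_4 (sp(8))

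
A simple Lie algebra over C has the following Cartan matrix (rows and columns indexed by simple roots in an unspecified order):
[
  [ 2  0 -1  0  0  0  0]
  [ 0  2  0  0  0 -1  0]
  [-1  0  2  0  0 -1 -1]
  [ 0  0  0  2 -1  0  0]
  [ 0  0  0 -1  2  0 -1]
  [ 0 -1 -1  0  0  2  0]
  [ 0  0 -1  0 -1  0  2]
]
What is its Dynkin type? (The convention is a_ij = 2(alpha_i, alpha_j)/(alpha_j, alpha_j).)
The matrix has rank 7 with 2's on the diagonal. Reading the off-diagonal entries as Dynkin edges (a single edge where a_ij = a_ji = -1; a double or triple edge where a_ij * a_ji = 2 or 3), the diagram is a chain of 6 nodes with one extra node attached to the third node from one end (E_7). One simple-root ordering that puts it in standard form is (alpha_2, alpha_1, alpha_6, alpha_3, alpha_7, alpha_5, alpha_4). So the algebra is type E_7.

type E_7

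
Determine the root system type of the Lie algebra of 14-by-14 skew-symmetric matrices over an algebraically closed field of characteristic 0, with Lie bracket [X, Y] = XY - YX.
D_7

This is so(14) with 14 even, which has dimension 14(14-1)/2 = 91 and rank 14/2 = 7. In the classification of classical Lie algebras, the orthogonal algebra so(2n) in an even number of variables has type D_n; here n = 7, so the Dynkin diagram is a chain of 5 nodes with a fork of two nodes at one end (D_7). Hence the type is D_7.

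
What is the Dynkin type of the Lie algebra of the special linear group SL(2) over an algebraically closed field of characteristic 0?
This is sl(2), which has dimension 2^2 - 1 = 3 and rank 2 - 1 = 1 (a Cartan subalgebra is the diagonal traceless matrices). In the classification of classical Lie algebras, the special linear algebra sl(n+1) has type A_n; here n = 1, so the Dynkin diagram is a chain of 1 nodes with single edges (A_1). Hence the type is A_1.

A1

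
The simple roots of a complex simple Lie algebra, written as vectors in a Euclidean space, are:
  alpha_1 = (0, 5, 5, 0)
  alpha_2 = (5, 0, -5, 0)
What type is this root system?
A_2 (sl(3))

Compute the Cartan integers a_ij = 2(alpha_i, alpha_j)/(alpha_j, alpha_j); the resulting 2x2 Cartan matrix is
[[2, -1], [-1, 2]].
All simple roots have the same length, so the diagram is simply laced. The associated Dynkin diagram is a chain of 2 nodes with single edges (A_2), so the type is A_2 (the algebra sl(3)).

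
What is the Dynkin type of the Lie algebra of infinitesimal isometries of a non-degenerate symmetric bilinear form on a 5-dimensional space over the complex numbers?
This is so(5) with 5 odd, which has dimension 5(5-1)/2 = 10 and rank (5-1)/2 = 2. In the classification of classical Lie algebras, the orthogonal algebra so(2n+1) in an odd number of variables has type B_n; here n = 2, so the Dynkin diagram is a chain of 2 nodes with a double edge at one end; the terminal node there is the unique short simple root (B_2). Hence the type is B_2.

type B_2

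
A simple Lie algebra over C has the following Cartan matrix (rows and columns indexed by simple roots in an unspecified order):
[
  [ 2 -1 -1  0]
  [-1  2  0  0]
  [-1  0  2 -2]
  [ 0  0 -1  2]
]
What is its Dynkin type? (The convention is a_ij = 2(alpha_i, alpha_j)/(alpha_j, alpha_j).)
The matrix has rank 4 with 2's on the diagonal. Reading the off-diagonal entries as Dynkin edges (a single edge where a_ij = a_ji = -1; a double or triple edge where a_ij * a_ji = 2 or 3), the diagram is a chain of 4 nodes with a double edge at one end; the terminal node there is the unique short simple root (B_4). One simple-root ordering that puts it in standard form is (alpha_2, alpha_1, alpha_3, alpha_4). So the algebra is type B_4, i.e. so(9).

type B_4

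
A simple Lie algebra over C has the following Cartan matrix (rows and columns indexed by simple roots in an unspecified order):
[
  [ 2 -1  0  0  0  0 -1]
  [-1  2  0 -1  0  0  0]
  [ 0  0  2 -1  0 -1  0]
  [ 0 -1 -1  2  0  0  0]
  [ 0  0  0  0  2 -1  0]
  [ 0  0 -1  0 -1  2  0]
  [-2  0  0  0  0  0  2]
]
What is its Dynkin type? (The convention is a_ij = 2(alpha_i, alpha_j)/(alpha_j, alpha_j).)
The matrix has rank 7 with 2's on the diagonal. Reading the off-diagonal entries as Dynkin edges (a single edge where a_ij = a_ji = -1; a double or triple edge where a_ij * a_ji = 2 or 3), the diagram is a chain of 7 nodes with a double edge at one end; the terminal node there is the unique long simple root (C_7). One simple-root ordering that puts it in standard form is (alpha_5, alpha_6, alpha_3, alpha_4, alpha_2, alpha_1, alpha_7). So the algebra is type C_7, i.e. sp(14).

C7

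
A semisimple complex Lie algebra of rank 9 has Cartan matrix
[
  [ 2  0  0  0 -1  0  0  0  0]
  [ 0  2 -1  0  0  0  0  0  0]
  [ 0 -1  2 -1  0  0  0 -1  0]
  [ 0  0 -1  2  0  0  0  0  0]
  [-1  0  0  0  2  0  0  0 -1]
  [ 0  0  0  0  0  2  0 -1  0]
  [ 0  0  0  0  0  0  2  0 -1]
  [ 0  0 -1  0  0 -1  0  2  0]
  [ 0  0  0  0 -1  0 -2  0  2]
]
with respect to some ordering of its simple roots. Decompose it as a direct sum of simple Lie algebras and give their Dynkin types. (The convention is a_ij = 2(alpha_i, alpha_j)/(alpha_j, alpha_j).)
type B_4 ⊕ type D_5

The diagram associated to this matrix has two connected components: the simple roots {alpha_1, alpha_5, alpha_7, alpha_9} form a chain of 4 nodes with a double edge at one end; the terminal node there is the unique short simple root (B_4), and {alpha_2, alpha_3, alpha_4, alpha_6, alpha_8} form a chain of 3 nodes with a fork of two nodes at one end (D_5). A semisimple Lie algebra decomposes uniquely as the direct sum of simple ideals, one per connected component of its Dynkin diagram, so g ≅ B_4 ⊕ D_5 (dimension 36 + 45 = 81).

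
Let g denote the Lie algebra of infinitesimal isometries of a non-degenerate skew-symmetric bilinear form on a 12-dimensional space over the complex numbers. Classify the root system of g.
This is sp(12), which has dimension 12(12+1)/2 = 78 and rank 12/2 = 6. In the classification of classical Lie algebras, the symplectic algebra sp(2n) has type C_n; here n = 6, so the Dynkin diagram is a chain of 6 nodes with a double edge at one end; the terminal node there is the unique long simple root (C_6). Hence the type is C_6.

C6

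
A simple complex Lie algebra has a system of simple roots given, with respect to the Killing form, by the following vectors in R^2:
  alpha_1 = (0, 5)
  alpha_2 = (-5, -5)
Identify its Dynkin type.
Compute the Cartan integers a_ij = 2(alpha_i, alpha_j)/(alpha_j, alpha_j); the resulting 2x2 Cartan matrix is
[[2, -1], [-2, 2]].
The roots have two lengths (squared-length ratio 2:1); the short ones are alpha_{1}. The associated Dynkin diagram is a chain of 2 nodes with a double edge at one end; the terminal node there is the unique short simple root (B_2), so the type is B_2 (the algebra so(5)).

B2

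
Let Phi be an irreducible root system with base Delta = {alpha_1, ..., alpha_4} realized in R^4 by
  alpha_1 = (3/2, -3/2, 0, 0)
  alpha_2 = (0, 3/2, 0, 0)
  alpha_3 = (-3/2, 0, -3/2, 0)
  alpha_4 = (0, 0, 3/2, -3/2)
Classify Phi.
Compute the Cartan integers a_ij = 2(alpha_i, alpha_j)/(alpha_j, alpha_j); the resulting 4x4 Cartan matrix is
[[2, -2, -1, 0], [-1, 2, 0, 0], [-1, 0, 2, -1], [0, 0, -1, 2]].
The roots have two lengths (squared-length ratio 2:1); the short ones are alpha_{2}. The associated Dynkin diagram is a chain of 4 nodes with a double edge at one end; the terminal node there is the unique short simple root (B_4), so the type is B_4 (the algebra so(9)).

B_4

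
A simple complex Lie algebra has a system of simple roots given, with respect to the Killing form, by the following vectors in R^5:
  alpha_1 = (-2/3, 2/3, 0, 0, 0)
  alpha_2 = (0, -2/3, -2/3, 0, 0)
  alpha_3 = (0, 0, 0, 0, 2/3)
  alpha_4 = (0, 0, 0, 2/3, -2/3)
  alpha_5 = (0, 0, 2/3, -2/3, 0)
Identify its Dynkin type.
B5

Compute the Cartan integers a_ij = 2(alpha_i, alpha_j)/(alpha_j, alpha_j); the resulting 5x5 Cartan matrix is
[[2, -1, 0, 0, 0], [-1, 2, 0, 0, -1], [0, 0, 2, -1, 0], [0, 0, -2, 2, -1], [0, -1, 0, -1, 2]].
The roots have two lengths (squared-length ratio 2:1); the short ones are alpha_{3}. The associated Dynkin diagram is a chain of 5 nodes with a double edge at one end; the terminal node there is the unique short simple root (B_5), so the type is B_5 (the algebra so(11)).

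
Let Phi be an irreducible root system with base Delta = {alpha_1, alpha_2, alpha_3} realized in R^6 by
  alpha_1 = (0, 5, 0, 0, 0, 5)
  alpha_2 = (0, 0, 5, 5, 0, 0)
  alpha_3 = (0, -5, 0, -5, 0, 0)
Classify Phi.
Compute the Cartan integers a_ij = 2(alpha_i, alpha_j)/(alpha_j, alpha_j); the resulting 3x3 Cartan matrix is
[[2, 0, -1], [0, 2, -1], [-1, -1, 2]].
All simple roots have the same length, so the diagram is simply laced. The associated Dynkin diagram is a chain of 3 nodes with single edges (A_3), so the type is A_3 (the algebra sl(4)).

A3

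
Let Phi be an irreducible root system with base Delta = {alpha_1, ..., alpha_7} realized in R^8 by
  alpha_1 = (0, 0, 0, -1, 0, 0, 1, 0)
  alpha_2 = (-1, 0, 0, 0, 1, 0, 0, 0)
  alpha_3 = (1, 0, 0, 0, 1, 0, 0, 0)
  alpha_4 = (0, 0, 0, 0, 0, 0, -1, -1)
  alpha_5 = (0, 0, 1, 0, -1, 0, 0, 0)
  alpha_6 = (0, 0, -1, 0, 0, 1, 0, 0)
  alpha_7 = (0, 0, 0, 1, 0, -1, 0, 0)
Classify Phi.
Compute the Cartan integers a_ij = 2(alpha_i, alpha_j)/(alpha_j, alpha_j); the resulting 7x7 Cartan matrix is
[[2, 0, 0, -1, 0, 0, -1], [0, 2, 0, 0, -1, 0, 0], [0, 0, 2, 0, -1, 0, 0], [-1, 0, 0, 2, 0, 0, 0], [0, -1, -1, 0, 2, -1, 0], [0, 0, 0, 0, -1, 2, -1], [-1, 0, 0, 0, 0, -1, 2]].
All simple roots have the same length, so the diagram is simply laced. The associated Dynkin diagram is a chain of 5 nodes with a fork of two nodes at one end (D_7), so the type is D_7 (the algebra so(14)).

D_7 (so(14))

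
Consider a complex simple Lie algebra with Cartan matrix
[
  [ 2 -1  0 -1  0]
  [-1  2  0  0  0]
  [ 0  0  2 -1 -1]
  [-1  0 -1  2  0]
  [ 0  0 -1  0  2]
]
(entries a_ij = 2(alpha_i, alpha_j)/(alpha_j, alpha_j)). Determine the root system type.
A5

The matrix has rank 5 with 2's on the diagonal. Reading the off-diagonal entries as Dynkin edges (a single edge where a_ij = a_ji = -1; a double or triple edge where a_ij * a_ji = 2 or 3), the diagram is a chain of 5 nodes with single edges (A_5). One simple-root ordering that puts it in standard form is (alpha_2, alpha_1, alpha_4, alpha_3, alpha_5). So the algebra is type A_5, i.e. sl(6).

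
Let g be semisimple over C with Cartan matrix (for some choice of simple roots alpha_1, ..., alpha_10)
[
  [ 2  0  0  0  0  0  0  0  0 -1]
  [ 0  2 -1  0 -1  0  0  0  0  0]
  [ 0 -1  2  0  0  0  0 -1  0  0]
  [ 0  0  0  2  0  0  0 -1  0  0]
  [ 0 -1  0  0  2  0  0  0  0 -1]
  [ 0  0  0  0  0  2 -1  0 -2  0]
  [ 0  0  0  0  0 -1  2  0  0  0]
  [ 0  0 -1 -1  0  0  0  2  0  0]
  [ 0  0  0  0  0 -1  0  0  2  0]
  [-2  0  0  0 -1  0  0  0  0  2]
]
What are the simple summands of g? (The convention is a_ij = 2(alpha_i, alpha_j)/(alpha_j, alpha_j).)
B3 ⊕ B7

The diagram associated to this matrix has two connected components: the simple roots {alpha_6, alpha_7, alpha_9} form a chain of 3 nodes with a double edge at one end; the terminal node there is the unique short simple root (B_3), and {alpha_1, alpha_2, alpha_3, alpha_4, alpha_5, alpha_8, alpha_10} form a chain of 7 nodes with a double edge at one end; the terminal node there is the unique short simple root (B_7). A semisimple Lie algebra decomposes uniquely as the direct sum of simple ideals, one per connected component of its Dynkin diagram, so g ≅ B_3 ⊕ B_7 (dimension 21 + 105 = 126).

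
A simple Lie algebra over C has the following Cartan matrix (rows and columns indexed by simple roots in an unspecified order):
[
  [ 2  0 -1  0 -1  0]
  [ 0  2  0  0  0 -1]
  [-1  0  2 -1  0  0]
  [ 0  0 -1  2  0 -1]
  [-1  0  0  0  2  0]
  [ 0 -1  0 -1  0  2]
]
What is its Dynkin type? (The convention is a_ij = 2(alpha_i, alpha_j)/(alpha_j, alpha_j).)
The matrix has rank 6 with 2's on the diagonal. Reading the off-diagonal entries as Dynkin edges (a single edge where a_ij = a_ji = -1; a double or triple edge where a_ij * a_ji = 2 or 3), the diagram is a chain of 6 nodes with single edges (A_6). One simple-root ordering that puts it in standard form is (alpha_5, alpha_1, alpha_3, alpha_4, alpha_6, alpha_2). So the algebra is type A_6, i.e. sl(7).

A_6 (sl(7))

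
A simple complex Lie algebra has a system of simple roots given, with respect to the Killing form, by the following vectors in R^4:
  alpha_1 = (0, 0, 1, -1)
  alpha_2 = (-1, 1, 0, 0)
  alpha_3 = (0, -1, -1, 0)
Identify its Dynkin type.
Compute the Cartan integers a_ij = 2(alpha_i, alpha_j)/(alpha_j, alpha_j); the resulting 3x3 Cartan matrix is
[[2, 0, -1], [0, 2, -1], [-1, -1, 2]].
All simple roots have the same length, so the diagram is simply laced. The associated Dynkin diagram is a chain of 3 nodes with single edges (A_3), so the type is A_3 (the algebra sl(4)).

type A_3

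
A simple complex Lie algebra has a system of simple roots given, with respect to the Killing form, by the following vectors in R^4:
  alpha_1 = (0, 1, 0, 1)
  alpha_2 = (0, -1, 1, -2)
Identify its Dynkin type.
G_2

Compute the Cartan integers a_ij = 2(alpha_i, alpha_j)/(alpha_j, alpha_j); the resulting 2x2 Cartan matrix is
[[2, -1], [-3, 2]].
The roots have two lengths (squared-length ratio 3:1); the short ones are alpha_{1}. The associated Dynkin diagram is two nodes joined by a triple edge (G_2), so the type is G_2.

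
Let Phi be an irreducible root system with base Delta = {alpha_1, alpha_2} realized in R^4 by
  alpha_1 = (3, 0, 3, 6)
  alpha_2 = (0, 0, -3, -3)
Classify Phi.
G_2

Compute the Cartan integers a_ij = 2(alpha_i, alpha_j)/(alpha_j, alpha_j); the resulting 2x2 Cartan matrix is
[[2, -3], [-1, 2]].
The roots have two lengths (squared-length ratio 3:1); the short ones are alpha_{2}. The associated Dynkin diagram is two nodes joined by a triple edge (G_2), so the type is G_2.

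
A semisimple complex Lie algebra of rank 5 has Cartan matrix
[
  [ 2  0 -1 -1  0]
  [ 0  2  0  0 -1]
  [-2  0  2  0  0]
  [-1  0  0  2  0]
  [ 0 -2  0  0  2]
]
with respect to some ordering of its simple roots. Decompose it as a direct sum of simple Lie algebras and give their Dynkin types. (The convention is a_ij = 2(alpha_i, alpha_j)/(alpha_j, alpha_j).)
B_2 (so(5)) ⊕ C_3 (sp(6))

The diagram associated to this matrix has two connected components: the simple roots {alpha_2, alpha_5} form a chain of 2 nodes with a double edge at one end; the terminal node there is the unique short simple root (B_2), and {alpha_1, alpha_3, alpha_4} form a chain of 3 nodes with a double edge at one end; the terminal node there is the unique long simple root (C_3). A semisimple Lie algebra decomposes uniquely as the direct sum of simple ideals, one per connected component of its Dynkin diagram, so g ≅ B_2 ⊕ C_3 (dimension 10 + 21 = 31).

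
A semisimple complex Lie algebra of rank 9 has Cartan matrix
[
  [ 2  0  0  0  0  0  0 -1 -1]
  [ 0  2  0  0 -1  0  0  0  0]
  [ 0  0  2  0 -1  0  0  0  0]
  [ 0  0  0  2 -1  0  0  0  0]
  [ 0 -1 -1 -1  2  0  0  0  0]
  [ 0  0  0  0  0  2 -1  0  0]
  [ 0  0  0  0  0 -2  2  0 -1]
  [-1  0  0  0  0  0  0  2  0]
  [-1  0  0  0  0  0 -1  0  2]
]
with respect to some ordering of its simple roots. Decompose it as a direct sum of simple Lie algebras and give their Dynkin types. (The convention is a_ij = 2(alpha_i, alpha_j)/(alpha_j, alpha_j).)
The diagram associated to this matrix has two connected components: the simple roots {alpha_1, alpha_6, alpha_7, alpha_8, alpha_9} form a chain of 5 nodes with a double edge at one end; the terminal node there is the unique short simple root (B_5), and {alpha_2, alpha_3, alpha_4, alpha_5} form a chain of 2 nodes with a fork of two nodes at one end (D_4). A semisimple Lie algebra decomposes uniquely as the direct sum of simple ideals, one per connected component of its Dynkin diagram, so g ≅ B_5 ⊕ D_4 (dimension 55 + 28 = 83).

type B_5 ⊕ type D_4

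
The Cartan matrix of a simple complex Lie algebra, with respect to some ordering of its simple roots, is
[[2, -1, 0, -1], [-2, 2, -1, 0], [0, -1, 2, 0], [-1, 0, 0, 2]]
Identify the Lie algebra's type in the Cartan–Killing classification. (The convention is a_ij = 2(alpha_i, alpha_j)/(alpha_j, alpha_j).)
F_4

The matrix has rank 4 with 2's on the diagonal. Reading the off-diagonal entries as Dynkin edges (a single edge where a_ij = a_ji = -1; a double or triple edge where a_ij * a_ji = 2 or 3), the diagram is a chain of 4 nodes with a double edge between the middle two (F_4). One simple-root ordering that puts it in standard form is (alpha_3, alpha_2, alpha_1, alpha_4). So the algebra is type F_4.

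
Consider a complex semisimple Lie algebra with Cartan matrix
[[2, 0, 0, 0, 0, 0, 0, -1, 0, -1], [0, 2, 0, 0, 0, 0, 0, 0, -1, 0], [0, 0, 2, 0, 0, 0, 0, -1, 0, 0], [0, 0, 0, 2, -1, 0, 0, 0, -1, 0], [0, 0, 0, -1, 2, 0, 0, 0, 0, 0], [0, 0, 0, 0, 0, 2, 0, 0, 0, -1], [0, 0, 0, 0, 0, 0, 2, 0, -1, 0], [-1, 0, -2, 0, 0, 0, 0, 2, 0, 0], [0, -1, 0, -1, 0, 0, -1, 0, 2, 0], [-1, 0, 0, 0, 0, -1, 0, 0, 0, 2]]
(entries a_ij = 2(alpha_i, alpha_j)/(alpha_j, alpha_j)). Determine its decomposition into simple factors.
The diagram associated to this matrix has two connected components: the simple roots {alpha_1, alpha_3, alpha_6, alpha_8, alpha_10} form a chain of 5 nodes with a double edge at one end; the terminal node there is the unique short simple root (B_5), and {alpha_2, alpha_4, alpha_5, alpha_7, alpha_9} form a chain of 3 nodes with a fork of two nodes at one end (D_5). A semisimple Lie algebra decomposes uniquely as the direct sum of simple ideals, one per connected component of its Dynkin diagram, so g ≅ B_5 ⊕ D_5 (dimension 55 + 45 = 100).

B_5 ⊕ D_5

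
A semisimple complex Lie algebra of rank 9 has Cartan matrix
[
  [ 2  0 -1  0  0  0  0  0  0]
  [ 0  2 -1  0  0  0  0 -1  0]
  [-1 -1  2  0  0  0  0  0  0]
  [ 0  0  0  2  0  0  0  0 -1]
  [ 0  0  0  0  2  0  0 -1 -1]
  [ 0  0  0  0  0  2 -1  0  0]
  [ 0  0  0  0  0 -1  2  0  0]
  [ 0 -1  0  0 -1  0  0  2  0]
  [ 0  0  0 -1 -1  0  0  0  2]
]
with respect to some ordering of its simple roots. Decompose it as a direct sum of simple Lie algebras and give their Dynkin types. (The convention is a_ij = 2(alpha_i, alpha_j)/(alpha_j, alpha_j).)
The diagram associated to this matrix has two connected components: the simple roots {alpha_6, alpha_7} form a chain of 2 nodes with single edges (A_2), and {alpha_1, alpha_2, alpha_3, alpha_4, alpha_5, alpha_8, alpha_9} form a chain of 7 nodes with single edges (A_7). A semisimple Lie algebra decomposes uniquely as the direct sum of simple ideals, one per connected component of its Dynkin diagram, so g ≅ A_2 ⊕ A_7 (dimension 8 + 63 = 71).

A2 + A7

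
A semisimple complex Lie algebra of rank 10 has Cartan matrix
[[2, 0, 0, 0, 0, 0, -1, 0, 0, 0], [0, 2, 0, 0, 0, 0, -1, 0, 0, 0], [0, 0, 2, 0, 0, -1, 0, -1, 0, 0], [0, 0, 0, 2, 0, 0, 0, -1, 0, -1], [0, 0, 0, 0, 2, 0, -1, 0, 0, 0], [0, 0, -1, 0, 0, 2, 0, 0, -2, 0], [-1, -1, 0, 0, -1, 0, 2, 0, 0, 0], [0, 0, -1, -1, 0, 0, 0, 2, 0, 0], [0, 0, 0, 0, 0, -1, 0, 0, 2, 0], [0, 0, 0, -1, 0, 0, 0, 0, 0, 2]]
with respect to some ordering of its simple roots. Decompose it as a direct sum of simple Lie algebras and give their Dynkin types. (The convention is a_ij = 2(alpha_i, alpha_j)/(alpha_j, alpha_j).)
type B_6 + type D_4

The diagram associated to this matrix has two connected components: the simple roots {alpha_3, alpha_4, alpha_6, alpha_8, alpha_9, alpha_10} form a chain of 6 nodes with a double edge at one end; the terminal node there is the unique short simple root (B_6), and {alpha_1, alpha_2, alpha_5, alpha_7} form a chain of 2 nodes with a fork of two nodes at one end (D_4). A semisimple Lie algebra decomposes uniquely as the direct sum of simple ideals, one per connected component of its Dynkin diagram, so g ≅ B_6 ⊕ D_4 (dimension 78 + 28 = 106).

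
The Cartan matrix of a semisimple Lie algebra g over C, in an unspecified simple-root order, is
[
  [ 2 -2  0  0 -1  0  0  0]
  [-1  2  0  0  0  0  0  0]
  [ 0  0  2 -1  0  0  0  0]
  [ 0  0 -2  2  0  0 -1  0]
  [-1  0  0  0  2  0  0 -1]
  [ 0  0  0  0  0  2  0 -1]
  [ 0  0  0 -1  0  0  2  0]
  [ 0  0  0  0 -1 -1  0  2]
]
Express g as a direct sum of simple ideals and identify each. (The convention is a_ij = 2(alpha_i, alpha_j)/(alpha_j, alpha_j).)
B_3 ⊕ B_5

The diagram associated to this matrix has two connected components: the simple roots {alpha_3, alpha_4, alpha_7} form a chain of 3 nodes with a double edge at one end; the terminal node there is the unique short simple root (B_3), and {alpha_1, alpha_2, alpha_5, alpha_6, alpha_8} form a chain of 5 nodes with a double edge at one end; the terminal node there is the unique short simple root (B_5). A semisimple Lie algebra decomposes uniquely as the direct sum of simple ideals, one per connected component of its Dynkin diagram, so g ≅ B_3 ⊕ B_5 (dimension 21 + 55 = 76).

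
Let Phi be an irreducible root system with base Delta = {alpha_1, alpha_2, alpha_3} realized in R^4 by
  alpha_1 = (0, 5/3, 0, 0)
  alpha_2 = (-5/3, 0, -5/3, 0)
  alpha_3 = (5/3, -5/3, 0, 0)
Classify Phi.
Compute the Cartan integers a_ij = 2(alpha_i, alpha_j)/(alpha_j, alpha_j); the resulting 3x3 Cartan matrix is
[[2, 0, -1], [0, 2, -1], [-2, -1, 2]].
The roots have two lengths (squared-length ratio 2:1); the short ones are alpha_{1}. The associated Dynkin diagram is a chain of 3 nodes with a double edge at one end; the terminal node there is the unique short simple root (B_3), so the type is B_3 (the algebra so(7)).

B3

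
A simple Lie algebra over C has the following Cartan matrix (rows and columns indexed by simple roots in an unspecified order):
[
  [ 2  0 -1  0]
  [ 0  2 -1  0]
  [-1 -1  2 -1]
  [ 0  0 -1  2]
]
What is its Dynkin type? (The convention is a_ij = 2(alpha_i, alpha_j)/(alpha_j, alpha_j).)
type D_4

The matrix has rank 4 with 2's on the diagonal. Reading the off-diagonal entries as Dynkin edges (a single edge where a_ij = a_ji = -1; a double or triple edge where a_ij * a_ji = 2 or 3), the diagram is a chain of 2 nodes with a fork of two nodes at one end (D_4). One simple-root ordering that puts it in standard form is (alpha_4, alpha_3, alpha_1, alpha_2). So the algebra is type D_4, i.e. so(8).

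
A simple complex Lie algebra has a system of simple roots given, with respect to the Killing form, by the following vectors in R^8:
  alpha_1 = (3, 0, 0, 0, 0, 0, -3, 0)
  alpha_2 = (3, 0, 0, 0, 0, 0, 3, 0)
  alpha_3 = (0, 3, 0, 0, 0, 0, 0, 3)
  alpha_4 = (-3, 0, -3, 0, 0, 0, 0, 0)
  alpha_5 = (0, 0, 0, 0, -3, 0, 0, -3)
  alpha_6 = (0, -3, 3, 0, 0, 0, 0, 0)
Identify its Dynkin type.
D_6 (so(12))

Compute the Cartan integers a_ij = 2(alpha_i, alpha_j)/(alpha_j, alpha_j); the resulting 6x6 Cartan matrix is
[[2, 0, 0, -1, 0, 0], [0, 2, 0, -1, 0, 0], [0, 0, 2, 0, -1, -1], [-1, -1, 0, 2, 0, -1], [0, 0, -1, 0, 2, 0], [0, 0, -1, -1, 0, 2]].
All simple roots have the same length, so the diagram is simply laced. The associated Dynkin diagram is a chain of 4 nodes with a fork of two nodes at one end (D_6), so the type is D_6 (the algebra so(12)).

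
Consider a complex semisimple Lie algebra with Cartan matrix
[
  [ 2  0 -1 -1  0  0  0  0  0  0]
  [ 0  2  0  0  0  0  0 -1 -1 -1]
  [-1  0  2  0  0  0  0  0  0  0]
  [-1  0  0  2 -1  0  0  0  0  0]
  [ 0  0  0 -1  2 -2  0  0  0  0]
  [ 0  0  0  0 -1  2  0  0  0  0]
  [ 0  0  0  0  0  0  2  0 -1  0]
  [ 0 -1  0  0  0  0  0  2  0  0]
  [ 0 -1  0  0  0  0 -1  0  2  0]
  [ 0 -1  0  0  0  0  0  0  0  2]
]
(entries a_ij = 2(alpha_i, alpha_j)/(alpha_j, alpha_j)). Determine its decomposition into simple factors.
The diagram associated to this matrix has two connected components: the simple roots {alpha_1, alpha_3, alpha_4, alpha_5, alpha_6} form a chain of 5 nodes with a double edge at one end; the terminal node there is the unique short simple root (B_5), and {alpha_2, alpha_7, alpha_8, alpha_9, alpha_10} form a chain of 3 nodes with a fork of two nodes at one end (D_5). A semisimple Lie algebra decomposes uniquely as the direct sum of simple ideals, one per connected component of its Dynkin diagram, so g ≅ B_5 ⊕ D_5 (dimension 55 + 45 = 100).

B5 ⊕ D5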